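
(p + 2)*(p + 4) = p^2 + 6*p + 8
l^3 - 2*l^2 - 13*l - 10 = (l - 5)*(l + 1)*(l + 2)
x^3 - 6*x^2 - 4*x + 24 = (x - 6)*(x - 2)*(x + 2)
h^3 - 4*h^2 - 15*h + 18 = (h - 6)*(h - 1)*(h + 3)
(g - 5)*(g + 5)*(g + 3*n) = g^3 + 3*g^2*n - 25*g - 75*n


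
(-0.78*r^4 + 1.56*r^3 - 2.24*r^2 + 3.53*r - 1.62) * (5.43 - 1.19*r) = 0.9282*r^5 - 6.0918*r^4 + 11.1364*r^3 - 16.3639*r^2 + 21.0957*r - 8.7966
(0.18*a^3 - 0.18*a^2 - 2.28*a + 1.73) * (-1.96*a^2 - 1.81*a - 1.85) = -0.3528*a^5 + 0.027*a^4 + 4.4616*a^3 + 1.069*a^2 + 1.0867*a - 3.2005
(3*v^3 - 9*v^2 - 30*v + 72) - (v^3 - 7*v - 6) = 2*v^3 - 9*v^2 - 23*v + 78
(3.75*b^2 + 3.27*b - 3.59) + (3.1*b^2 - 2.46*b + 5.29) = 6.85*b^2 + 0.81*b + 1.7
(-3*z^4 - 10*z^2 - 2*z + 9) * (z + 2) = -3*z^5 - 6*z^4 - 10*z^3 - 22*z^2 + 5*z + 18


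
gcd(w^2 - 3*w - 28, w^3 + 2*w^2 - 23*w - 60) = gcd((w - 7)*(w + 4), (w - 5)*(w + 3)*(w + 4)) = w + 4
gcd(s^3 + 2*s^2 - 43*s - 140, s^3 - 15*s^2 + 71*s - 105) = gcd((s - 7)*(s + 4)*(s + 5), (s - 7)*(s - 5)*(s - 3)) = s - 7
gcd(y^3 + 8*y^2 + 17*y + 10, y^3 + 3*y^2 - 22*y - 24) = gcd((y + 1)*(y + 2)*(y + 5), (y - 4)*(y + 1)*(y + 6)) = y + 1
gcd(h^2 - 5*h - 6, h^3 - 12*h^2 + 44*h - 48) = h - 6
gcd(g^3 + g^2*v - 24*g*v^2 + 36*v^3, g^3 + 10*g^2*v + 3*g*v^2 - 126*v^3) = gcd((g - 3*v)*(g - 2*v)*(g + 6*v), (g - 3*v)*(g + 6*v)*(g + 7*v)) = -g^2 - 3*g*v + 18*v^2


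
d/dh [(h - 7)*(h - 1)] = 2*h - 8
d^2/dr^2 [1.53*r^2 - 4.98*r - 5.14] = 3.06000000000000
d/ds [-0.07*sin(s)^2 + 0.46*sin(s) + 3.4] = (0.46 - 0.14*sin(s))*cos(s)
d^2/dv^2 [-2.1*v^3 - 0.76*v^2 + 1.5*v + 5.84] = -12.6*v - 1.52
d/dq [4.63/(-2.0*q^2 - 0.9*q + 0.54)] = (18.52*q + 4.167)/(2.0*q^2 + 0.9*q - 0.54)^2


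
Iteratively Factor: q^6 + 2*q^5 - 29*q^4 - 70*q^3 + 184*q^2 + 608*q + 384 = (q + 4)*(q^5 - 2*q^4 - 21*q^3 + 14*q^2 + 128*q + 96) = (q + 2)*(q + 4)*(q^4 - 4*q^3 - 13*q^2 + 40*q + 48) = (q + 2)*(q + 3)*(q + 4)*(q^3 - 7*q^2 + 8*q + 16) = (q - 4)*(q + 2)*(q + 3)*(q + 4)*(q^2 - 3*q - 4) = (q - 4)^2*(q + 2)*(q + 3)*(q + 4)*(q + 1)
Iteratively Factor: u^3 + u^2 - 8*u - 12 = (u + 2)*(u^2 - u - 6) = (u + 2)^2*(u - 3)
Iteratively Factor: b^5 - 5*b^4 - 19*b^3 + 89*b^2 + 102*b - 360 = (b + 3)*(b^4 - 8*b^3 + 5*b^2 + 74*b - 120) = (b - 5)*(b + 3)*(b^3 - 3*b^2 - 10*b + 24) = (b - 5)*(b - 2)*(b + 3)*(b^2 - b - 12) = (b - 5)*(b - 2)*(b + 3)^2*(b - 4)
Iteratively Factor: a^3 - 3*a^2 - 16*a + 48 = (a - 3)*(a^2 - 16) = (a - 3)*(a + 4)*(a - 4)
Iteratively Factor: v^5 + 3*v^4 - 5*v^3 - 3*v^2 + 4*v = (v - 1)*(v^4 + 4*v^3 - v^2 - 4*v) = (v - 1)^2*(v^3 + 5*v^2 + 4*v) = (v - 1)^2*(v + 1)*(v^2 + 4*v) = v*(v - 1)^2*(v + 1)*(v + 4)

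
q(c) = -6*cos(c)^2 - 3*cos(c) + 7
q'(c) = 12*sin(c)*cos(c) + 3*sin(c)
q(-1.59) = 7.06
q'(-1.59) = -2.77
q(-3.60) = 4.87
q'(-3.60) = -3.43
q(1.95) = 7.29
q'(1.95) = -1.34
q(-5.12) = 4.87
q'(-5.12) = 7.12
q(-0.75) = 1.59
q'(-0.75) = -8.03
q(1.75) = 7.34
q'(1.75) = 0.85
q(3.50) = 4.55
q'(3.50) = 2.89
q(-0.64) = 0.73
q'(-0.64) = -7.54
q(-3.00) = 4.09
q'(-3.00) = 1.25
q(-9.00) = 4.75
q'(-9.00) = 3.27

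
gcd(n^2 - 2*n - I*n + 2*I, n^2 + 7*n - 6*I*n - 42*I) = 1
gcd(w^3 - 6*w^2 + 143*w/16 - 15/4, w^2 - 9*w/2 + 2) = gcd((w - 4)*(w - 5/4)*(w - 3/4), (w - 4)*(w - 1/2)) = w - 4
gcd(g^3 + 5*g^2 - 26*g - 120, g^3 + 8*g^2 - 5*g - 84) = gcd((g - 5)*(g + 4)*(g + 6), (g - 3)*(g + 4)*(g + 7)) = g + 4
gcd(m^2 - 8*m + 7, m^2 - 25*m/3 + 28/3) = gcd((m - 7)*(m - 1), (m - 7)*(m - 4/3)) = m - 7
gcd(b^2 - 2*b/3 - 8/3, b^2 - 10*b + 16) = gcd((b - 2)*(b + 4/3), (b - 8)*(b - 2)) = b - 2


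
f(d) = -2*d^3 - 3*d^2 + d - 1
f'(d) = -6*d^2 - 6*d + 1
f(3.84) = -154.64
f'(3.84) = -110.51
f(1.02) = -5.22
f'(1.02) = -11.36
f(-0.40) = -1.75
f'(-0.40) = 2.44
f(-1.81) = -0.78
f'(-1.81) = -7.80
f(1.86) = -22.39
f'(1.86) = -30.92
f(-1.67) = -1.72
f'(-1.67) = -5.71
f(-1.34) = -2.91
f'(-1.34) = -1.73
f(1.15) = -6.86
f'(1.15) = -13.84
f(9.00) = -1693.00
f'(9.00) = -539.00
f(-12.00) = 3011.00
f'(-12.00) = -791.00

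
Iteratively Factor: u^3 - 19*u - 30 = (u - 5)*(u^2 + 5*u + 6) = (u - 5)*(u + 2)*(u + 3)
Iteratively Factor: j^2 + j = (j + 1)*(j)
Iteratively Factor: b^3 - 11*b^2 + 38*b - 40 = (b - 2)*(b^2 - 9*b + 20) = (b - 4)*(b - 2)*(b - 5)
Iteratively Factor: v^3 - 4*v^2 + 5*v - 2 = (v - 1)*(v^2 - 3*v + 2) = (v - 1)^2*(v - 2)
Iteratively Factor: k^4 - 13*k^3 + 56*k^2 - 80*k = (k)*(k^3 - 13*k^2 + 56*k - 80) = k*(k - 4)*(k^2 - 9*k + 20) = k*(k - 5)*(k - 4)*(k - 4)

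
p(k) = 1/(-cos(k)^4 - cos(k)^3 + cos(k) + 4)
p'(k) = (-4*sin(k)*cos(k)^3 - 3*sin(k)*cos(k)^2 + sin(k))/(-cos(k)^4 - cos(k)^3 + cos(k) + 4)^2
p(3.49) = 0.32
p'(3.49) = -0.06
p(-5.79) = 0.28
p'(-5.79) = -0.15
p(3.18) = 0.33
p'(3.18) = -0.01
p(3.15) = 0.33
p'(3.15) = -0.00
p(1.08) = 0.23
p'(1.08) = -0.00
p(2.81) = 0.32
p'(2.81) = 0.06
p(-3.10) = 0.33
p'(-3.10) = -0.01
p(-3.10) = 0.33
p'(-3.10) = -0.01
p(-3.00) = 0.33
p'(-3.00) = -0.03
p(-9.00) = 0.32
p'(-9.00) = -0.06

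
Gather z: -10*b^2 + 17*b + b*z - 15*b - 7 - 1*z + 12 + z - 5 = -10*b^2 + b*z + 2*b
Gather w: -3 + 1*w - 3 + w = 2*w - 6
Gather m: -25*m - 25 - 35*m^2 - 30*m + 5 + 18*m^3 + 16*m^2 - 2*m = 18*m^3 - 19*m^2 - 57*m - 20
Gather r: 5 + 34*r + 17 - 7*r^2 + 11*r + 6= -7*r^2 + 45*r + 28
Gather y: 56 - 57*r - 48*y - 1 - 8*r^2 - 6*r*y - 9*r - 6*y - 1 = -8*r^2 - 66*r + y*(-6*r - 54) + 54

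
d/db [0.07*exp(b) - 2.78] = 0.07*exp(b)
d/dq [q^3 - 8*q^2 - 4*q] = 3*q^2 - 16*q - 4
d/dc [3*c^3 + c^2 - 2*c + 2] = 9*c^2 + 2*c - 2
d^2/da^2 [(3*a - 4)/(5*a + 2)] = -260/(5*a + 2)^3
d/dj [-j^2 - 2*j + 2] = -2*j - 2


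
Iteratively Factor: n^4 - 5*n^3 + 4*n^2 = (n)*(n^3 - 5*n^2 + 4*n) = n*(n - 4)*(n^2 - n) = n*(n - 4)*(n - 1)*(n)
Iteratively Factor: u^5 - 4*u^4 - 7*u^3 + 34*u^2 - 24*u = (u + 3)*(u^4 - 7*u^3 + 14*u^2 - 8*u) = (u - 4)*(u + 3)*(u^3 - 3*u^2 + 2*u) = (u - 4)*(u - 1)*(u + 3)*(u^2 - 2*u) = (u - 4)*(u - 2)*(u - 1)*(u + 3)*(u)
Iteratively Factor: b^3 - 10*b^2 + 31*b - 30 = (b - 3)*(b^2 - 7*b + 10) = (b - 5)*(b - 3)*(b - 2)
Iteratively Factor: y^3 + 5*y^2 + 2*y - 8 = (y + 2)*(y^2 + 3*y - 4) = (y + 2)*(y + 4)*(y - 1)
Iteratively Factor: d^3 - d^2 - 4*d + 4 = (d - 1)*(d^2 - 4) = (d - 1)*(d + 2)*(d - 2)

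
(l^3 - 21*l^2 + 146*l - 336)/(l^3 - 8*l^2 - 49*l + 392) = (l - 6)/(l + 7)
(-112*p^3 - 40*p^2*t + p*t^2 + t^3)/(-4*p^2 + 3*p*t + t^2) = (28*p^2 + 3*p*t - t^2)/(p - t)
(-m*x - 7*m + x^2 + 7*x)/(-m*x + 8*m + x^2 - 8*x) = (x + 7)/(x - 8)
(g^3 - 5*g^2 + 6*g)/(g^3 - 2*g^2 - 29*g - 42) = g*(-g^2 + 5*g - 6)/(-g^3 + 2*g^2 + 29*g + 42)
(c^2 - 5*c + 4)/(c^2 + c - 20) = (c - 1)/(c + 5)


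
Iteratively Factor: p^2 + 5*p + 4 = (p + 4)*(p + 1)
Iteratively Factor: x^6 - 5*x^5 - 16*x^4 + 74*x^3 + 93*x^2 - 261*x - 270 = (x + 2)*(x^5 - 7*x^4 - 2*x^3 + 78*x^2 - 63*x - 135) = (x - 5)*(x + 2)*(x^4 - 2*x^3 - 12*x^2 + 18*x + 27) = (x - 5)*(x - 3)*(x + 2)*(x^3 + x^2 - 9*x - 9) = (x - 5)*(x - 3)^2*(x + 2)*(x^2 + 4*x + 3) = (x - 5)*(x - 3)^2*(x + 2)*(x + 3)*(x + 1)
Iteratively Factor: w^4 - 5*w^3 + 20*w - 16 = (w - 2)*(w^3 - 3*w^2 - 6*w + 8) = (w - 4)*(w - 2)*(w^2 + w - 2) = (w - 4)*(w - 2)*(w - 1)*(w + 2)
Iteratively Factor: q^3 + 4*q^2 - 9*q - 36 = (q + 4)*(q^2 - 9) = (q + 3)*(q + 4)*(q - 3)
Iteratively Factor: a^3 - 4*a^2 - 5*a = (a + 1)*(a^2 - 5*a) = a*(a + 1)*(a - 5)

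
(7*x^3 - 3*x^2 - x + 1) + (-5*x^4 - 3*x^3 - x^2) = -5*x^4 + 4*x^3 - 4*x^2 - x + 1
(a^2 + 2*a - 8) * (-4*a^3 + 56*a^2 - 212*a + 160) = -4*a^5 + 48*a^4 - 68*a^3 - 712*a^2 + 2016*a - 1280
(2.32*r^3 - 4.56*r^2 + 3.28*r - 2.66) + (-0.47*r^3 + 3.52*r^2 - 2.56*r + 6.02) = 1.85*r^3 - 1.04*r^2 + 0.72*r + 3.36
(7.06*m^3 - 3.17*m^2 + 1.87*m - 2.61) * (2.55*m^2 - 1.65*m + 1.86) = 18.003*m^5 - 19.7325*m^4 + 23.1306*m^3 - 15.6372*m^2 + 7.7847*m - 4.8546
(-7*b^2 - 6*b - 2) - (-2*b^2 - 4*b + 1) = -5*b^2 - 2*b - 3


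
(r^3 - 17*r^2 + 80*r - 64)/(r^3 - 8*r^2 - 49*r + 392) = (r^2 - 9*r + 8)/(r^2 - 49)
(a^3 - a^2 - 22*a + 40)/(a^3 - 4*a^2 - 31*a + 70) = (a - 4)/(a - 7)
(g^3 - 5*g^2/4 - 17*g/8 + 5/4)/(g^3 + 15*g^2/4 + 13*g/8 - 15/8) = (g - 2)/(g + 3)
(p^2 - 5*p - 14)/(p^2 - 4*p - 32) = (-p^2 + 5*p + 14)/(-p^2 + 4*p + 32)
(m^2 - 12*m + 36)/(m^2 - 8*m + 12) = (m - 6)/(m - 2)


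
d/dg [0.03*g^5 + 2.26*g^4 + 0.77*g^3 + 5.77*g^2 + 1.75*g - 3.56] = 0.15*g^4 + 9.04*g^3 + 2.31*g^2 + 11.54*g + 1.75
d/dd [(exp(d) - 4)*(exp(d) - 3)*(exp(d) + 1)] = (3*exp(2*d) - 12*exp(d) + 5)*exp(d)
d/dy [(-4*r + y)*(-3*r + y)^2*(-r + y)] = -69*r^3 + 86*r^2*y - 33*r*y^2 + 4*y^3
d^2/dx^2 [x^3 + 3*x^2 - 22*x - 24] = 6*x + 6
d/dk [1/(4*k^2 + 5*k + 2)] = (-8*k - 5)/(4*k^2 + 5*k + 2)^2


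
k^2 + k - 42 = (k - 6)*(k + 7)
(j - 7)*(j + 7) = j^2 - 49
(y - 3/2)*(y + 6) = y^2 + 9*y/2 - 9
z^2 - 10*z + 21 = (z - 7)*(z - 3)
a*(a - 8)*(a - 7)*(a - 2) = a^4 - 17*a^3 + 86*a^2 - 112*a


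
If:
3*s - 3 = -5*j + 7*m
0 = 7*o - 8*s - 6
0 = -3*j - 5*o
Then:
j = -40*s/21 - 10/7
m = -137*s/147 - 71/49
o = 8*s/7 + 6/7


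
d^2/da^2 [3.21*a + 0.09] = 0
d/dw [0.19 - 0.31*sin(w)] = -0.31*cos(w)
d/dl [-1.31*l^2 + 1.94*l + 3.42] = 1.94 - 2.62*l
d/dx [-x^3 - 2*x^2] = x*(-3*x - 4)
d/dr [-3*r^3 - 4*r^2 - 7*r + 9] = -9*r^2 - 8*r - 7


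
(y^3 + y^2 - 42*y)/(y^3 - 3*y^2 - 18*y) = (y + 7)/(y + 3)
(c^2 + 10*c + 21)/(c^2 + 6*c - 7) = (c + 3)/(c - 1)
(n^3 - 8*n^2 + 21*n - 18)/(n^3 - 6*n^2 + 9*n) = (n - 2)/n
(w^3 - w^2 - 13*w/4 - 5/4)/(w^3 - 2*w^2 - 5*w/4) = (w + 1)/w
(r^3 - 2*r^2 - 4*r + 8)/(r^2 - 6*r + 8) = (r^2 - 4)/(r - 4)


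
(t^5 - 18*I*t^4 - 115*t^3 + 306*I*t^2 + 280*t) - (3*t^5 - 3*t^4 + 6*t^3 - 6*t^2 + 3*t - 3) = -2*t^5 + 3*t^4 - 18*I*t^4 - 121*t^3 + 6*t^2 + 306*I*t^2 + 277*t + 3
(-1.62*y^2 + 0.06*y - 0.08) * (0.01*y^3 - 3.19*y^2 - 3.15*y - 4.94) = -0.0162*y^5 + 5.1684*y^4 + 4.9108*y^3 + 8.069*y^2 - 0.0444*y + 0.3952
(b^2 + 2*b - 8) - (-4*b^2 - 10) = 5*b^2 + 2*b + 2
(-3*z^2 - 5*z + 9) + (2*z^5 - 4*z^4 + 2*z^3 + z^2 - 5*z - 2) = 2*z^5 - 4*z^4 + 2*z^3 - 2*z^2 - 10*z + 7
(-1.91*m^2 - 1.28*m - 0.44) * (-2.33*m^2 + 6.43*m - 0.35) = 4.4503*m^4 - 9.2989*m^3 - 6.5367*m^2 - 2.3812*m + 0.154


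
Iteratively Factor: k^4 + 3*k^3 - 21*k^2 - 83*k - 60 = (k + 4)*(k^3 - k^2 - 17*k - 15) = (k + 3)*(k + 4)*(k^2 - 4*k - 5) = (k + 1)*(k + 3)*(k + 4)*(k - 5)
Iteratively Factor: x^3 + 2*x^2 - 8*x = (x)*(x^2 + 2*x - 8) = x*(x - 2)*(x + 4)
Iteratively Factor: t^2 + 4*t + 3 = (t + 3)*(t + 1)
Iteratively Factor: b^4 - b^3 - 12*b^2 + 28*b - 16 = (b + 4)*(b^3 - 5*b^2 + 8*b - 4) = (b - 2)*(b + 4)*(b^2 - 3*b + 2) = (b - 2)^2*(b + 4)*(b - 1)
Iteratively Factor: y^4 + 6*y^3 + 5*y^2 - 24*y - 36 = (y - 2)*(y^3 + 8*y^2 + 21*y + 18) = (y - 2)*(y + 3)*(y^2 + 5*y + 6) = (y - 2)*(y + 3)^2*(y + 2)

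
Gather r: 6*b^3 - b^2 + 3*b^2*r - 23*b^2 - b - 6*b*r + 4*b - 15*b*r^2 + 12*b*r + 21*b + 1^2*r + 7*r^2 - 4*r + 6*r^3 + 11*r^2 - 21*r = 6*b^3 - 24*b^2 + 24*b + 6*r^3 + r^2*(18 - 15*b) + r*(3*b^2 + 6*b - 24)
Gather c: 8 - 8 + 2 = 2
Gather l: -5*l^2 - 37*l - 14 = -5*l^2 - 37*l - 14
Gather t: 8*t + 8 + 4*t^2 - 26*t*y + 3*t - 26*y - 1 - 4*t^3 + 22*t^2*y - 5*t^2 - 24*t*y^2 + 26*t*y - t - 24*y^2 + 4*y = -4*t^3 + t^2*(22*y - 1) + t*(10 - 24*y^2) - 24*y^2 - 22*y + 7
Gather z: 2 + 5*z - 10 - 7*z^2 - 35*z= -7*z^2 - 30*z - 8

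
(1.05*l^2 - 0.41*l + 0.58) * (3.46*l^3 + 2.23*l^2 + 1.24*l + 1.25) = 3.633*l^5 + 0.9229*l^4 + 2.3945*l^3 + 2.0975*l^2 + 0.2067*l + 0.725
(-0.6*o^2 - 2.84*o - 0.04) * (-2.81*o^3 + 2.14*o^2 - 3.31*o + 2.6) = 1.686*o^5 + 6.6964*o^4 - 3.9792*o^3 + 7.7548*o^2 - 7.2516*o - 0.104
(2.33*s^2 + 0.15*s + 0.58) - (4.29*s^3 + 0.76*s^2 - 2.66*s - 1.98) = -4.29*s^3 + 1.57*s^2 + 2.81*s + 2.56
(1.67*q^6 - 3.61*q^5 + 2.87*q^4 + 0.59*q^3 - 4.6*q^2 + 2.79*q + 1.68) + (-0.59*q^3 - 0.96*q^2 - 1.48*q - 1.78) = 1.67*q^6 - 3.61*q^5 + 2.87*q^4 - 5.56*q^2 + 1.31*q - 0.1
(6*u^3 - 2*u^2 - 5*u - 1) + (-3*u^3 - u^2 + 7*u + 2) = 3*u^3 - 3*u^2 + 2*u + 1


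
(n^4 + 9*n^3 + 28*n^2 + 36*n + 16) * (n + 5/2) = n^5 + 23*n^4/2 + 101*n^3/2 + 106*n^2 + 106*n + 40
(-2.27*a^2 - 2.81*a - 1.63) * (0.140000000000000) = -0.3178*a^2 - 0.3934*a - 0.2282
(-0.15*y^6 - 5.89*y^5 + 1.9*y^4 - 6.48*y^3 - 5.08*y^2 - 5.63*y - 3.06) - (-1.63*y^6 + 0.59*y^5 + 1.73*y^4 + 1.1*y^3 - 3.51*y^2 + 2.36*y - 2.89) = 1.48*y^6 - 6.48*y^5 + 0.17*y^4 - 7.58*y^3 - 1.57*y^2 - 7.99*y - 0.17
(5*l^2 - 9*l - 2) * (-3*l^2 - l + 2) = -15*l^4 + 22*l^3 + 25*l^2 - 16*l - 4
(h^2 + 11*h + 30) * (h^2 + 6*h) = h^4 + 17*h^3 + 96*h^2 + 180*h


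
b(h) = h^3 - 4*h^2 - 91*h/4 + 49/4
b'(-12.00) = 505.25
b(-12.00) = -2018.75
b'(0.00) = -22.75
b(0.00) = 12.25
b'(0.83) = -27.32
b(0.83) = -8.82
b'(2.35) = -24.98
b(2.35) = -50.32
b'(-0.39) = -19.17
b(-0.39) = 20.45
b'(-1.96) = 4.45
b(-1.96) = 33.94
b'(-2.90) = 25.68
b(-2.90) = 20.20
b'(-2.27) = 10.87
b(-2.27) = 31.58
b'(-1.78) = 1.00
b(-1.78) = 34.43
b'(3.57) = -13.08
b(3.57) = -74.45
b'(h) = 3*h^2 - 8*h - 91/4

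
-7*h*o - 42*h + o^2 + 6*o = (-7*h + o)*(o + 6)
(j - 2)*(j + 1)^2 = j^3 - 3*j - 2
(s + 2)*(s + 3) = s^2 + 5*s + 6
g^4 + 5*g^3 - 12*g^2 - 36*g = g*(g - 3)*(g + 2)*(g + 6)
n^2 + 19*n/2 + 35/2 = (n + 5/2)*(n + 7)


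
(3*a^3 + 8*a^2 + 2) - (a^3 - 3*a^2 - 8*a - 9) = 2*a^3 + 11*a^2 + 8*a + 11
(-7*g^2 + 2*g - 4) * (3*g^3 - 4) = -21*g^5 + 6*g^4 - 12*g^3 + 28*g^2 - 8*g + 16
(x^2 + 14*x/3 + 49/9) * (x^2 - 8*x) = x^4 - 10*x^3/3 - 287*x^2/9 - 392*x/9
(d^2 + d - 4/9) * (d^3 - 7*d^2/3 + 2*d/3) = d^5 - 4*d^4/3 - 19*d^3/9 + 46*d^2/27 - 8*d/27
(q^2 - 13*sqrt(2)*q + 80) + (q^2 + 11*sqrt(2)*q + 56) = 2*q^2 - 2*sqrt(2)*q + 136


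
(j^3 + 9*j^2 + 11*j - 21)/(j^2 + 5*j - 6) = (j^2 + 10*j + 21)/(j + 6)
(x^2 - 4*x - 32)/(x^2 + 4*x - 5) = (x^2 - 4*x - 32)/(x^2 + 4*x - 5)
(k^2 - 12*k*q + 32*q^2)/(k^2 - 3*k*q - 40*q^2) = (k - 4*q)/(k + 5*q)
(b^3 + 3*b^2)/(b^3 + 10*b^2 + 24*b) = b*(b + 3)/(b^2 + 10*b + 24)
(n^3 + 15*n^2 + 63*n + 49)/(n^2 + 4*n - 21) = (n^2 + 8*n + 7)/(n - 3)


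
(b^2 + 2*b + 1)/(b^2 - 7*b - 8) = (b + 1)/(b - 8)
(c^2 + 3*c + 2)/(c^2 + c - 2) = (c + 1)/(c - 1)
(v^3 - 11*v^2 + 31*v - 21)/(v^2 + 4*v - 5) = (v^2 - 10*v + 21)/(v + 5)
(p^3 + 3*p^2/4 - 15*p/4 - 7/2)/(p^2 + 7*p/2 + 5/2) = (4*p^2 - p - 14)/(2*(2*p + 5))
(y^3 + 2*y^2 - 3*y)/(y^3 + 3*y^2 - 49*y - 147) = y*(y - 1)/(y^2 - 49)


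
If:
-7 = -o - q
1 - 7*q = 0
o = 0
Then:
No Solution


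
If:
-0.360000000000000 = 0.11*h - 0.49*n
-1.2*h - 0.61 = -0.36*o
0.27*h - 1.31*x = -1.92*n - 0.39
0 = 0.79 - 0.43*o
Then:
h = 0.04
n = 0.74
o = 1.84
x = 1.40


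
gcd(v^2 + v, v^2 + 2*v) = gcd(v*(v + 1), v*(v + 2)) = v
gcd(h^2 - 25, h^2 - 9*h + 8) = 1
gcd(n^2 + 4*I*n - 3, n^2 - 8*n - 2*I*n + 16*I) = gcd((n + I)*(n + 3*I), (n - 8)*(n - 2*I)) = 1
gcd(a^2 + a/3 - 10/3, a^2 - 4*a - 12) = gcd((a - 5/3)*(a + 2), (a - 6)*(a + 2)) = a + 2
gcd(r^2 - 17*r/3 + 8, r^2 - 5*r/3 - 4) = r - 3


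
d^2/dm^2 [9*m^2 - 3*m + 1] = 18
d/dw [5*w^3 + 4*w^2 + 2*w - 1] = 15*w^2 + 8*w + 2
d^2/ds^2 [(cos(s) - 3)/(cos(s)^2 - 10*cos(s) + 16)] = (-9*(1 - cos(2*s))^2*cos(s)/4 + (1 - cos(2*s))^2/2 + 629*cos(s)/2 - 33*cos(2*s) + cos(5*s)/2 - 219)/((cos(s) - 8)^3*(cos(s) - 2)^3)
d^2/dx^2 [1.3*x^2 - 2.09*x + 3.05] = 2.60000000000000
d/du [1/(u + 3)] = -1/(u + 3)^2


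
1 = 1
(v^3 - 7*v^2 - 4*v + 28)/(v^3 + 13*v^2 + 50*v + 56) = (v^2 - 9*v + 14)/(v^2 + 11*v + 28)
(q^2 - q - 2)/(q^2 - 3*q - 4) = (q - 2)/(q - 4)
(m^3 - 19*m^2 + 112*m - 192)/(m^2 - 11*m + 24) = m - 8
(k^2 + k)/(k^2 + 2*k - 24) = k*(k + 1)/(k^2 + 2*k - 24)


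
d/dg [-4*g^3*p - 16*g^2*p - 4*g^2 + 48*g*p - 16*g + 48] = -12*g^2*p - 32*g*p - 8*g + 48*p - 16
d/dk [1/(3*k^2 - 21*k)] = (7 - 2*k)/(3*k^2*(k - 7)^2)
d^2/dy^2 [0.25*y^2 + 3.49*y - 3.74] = 0.500000000000000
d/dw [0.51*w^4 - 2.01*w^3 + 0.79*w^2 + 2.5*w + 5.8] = 2.04*w^3 - 6.03*w^2 + 1.58*w + 2.5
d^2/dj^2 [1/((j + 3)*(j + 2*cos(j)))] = 2*((1 - 2*sin(j))*(j + 3)*(j + 2*cos(j)) + (j + 3)^2*(j + 2*cos(j))*cos(j) + (j + 3)^2*(2*sin(j) - 1)^2 + (j + 2*cos(j))^2)/((j + 3)^3*(j + 2*cos(j))^3)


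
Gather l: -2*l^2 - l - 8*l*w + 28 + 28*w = -2*l^2 + l*(-8*w - 1) + 28*w + 28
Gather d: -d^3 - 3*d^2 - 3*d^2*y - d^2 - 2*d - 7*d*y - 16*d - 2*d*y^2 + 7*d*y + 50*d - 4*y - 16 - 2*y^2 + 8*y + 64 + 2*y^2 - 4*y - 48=-d^3 + d^2*(-3*y - 4) + d*(32 - 2*y^2)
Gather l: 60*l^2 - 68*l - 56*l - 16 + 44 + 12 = 60*l^2 - 124*l + 40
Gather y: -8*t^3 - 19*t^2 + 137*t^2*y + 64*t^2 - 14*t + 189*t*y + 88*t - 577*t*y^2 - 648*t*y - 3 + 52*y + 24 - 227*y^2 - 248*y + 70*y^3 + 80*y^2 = -8*t^3 + 45*t^2 + 74*t + 70*y^3 + y^2*(-577*t - 147) + y*(137*t^2 - 459*t - 196) + 21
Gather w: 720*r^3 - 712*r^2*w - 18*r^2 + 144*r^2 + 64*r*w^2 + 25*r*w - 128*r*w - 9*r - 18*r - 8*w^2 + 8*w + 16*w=720*r^3 + 126*r^2 - 27*r + w^2*(64*r - 8) + w*(-712*r^2 - 103*r + 24)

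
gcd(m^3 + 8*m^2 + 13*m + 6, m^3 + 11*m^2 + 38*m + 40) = 1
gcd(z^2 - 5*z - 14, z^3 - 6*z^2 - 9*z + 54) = 1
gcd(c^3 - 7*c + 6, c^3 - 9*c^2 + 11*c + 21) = 1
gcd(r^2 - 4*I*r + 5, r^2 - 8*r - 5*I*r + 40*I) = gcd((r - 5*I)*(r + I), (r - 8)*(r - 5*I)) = r - 5*I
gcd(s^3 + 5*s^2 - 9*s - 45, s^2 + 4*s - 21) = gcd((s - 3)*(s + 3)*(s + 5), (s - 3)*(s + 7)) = s - 3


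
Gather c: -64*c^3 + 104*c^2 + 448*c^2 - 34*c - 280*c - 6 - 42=-64*c^3 + 552*c^2 - 314*c - 48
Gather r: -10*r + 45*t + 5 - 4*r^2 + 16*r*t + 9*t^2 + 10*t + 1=-4*r^2 + r*(16*t - 10) + 9*t^2 + 55*t + 6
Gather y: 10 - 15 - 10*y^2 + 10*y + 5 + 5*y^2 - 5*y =-5*y^2 + 5*y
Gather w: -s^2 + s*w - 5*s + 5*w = -s^2 - 5*s + w*(s + 5)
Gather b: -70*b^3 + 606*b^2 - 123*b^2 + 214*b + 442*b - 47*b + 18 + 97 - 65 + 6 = -70*b^3 + 483*b^2 + 609*b + 56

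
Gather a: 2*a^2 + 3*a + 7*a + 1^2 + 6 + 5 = 2*a^2 + 10*a + 12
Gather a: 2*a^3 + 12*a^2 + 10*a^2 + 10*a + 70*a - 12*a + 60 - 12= 2*a^3 + 22*a^2 + 68*a + 48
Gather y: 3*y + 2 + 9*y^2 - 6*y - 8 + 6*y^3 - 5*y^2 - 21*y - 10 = 6*y^3 + 4*y^2 - 24*y - 16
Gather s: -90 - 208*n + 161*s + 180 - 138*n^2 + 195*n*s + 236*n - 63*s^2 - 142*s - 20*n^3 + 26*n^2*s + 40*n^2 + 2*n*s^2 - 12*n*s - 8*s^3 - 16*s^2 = -20*n^3 - 98*n^2 + 28*n - 8*s^3 + s^2*(2*n - 79) + s*(26*n^2 + 183*n + 19) + 90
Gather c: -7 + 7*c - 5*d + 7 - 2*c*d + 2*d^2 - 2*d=c*(7 - 2*d) + 2*d^2 - 7*d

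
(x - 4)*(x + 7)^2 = x^3 + 10*x^2 - 7*x - 196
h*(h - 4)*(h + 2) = h^3 - 2*h^2 - 8*h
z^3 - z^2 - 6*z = z*(z - 3)*(z + 2)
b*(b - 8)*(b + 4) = b^3 - 4*b^2 - 32*b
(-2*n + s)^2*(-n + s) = -4*n^3 + 8*n^2*s - 5*n*s^2 + s^3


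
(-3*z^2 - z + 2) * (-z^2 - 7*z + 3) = 3*z^4 + 22*z^3 - 4*z^2 - 17*z + 6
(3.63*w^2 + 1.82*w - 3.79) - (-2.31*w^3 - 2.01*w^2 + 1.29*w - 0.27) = 2.31*w^3 + 5.64*w^2 + 0.53*w - 3.52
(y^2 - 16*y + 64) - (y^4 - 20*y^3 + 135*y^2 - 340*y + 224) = -y^4 + 20*y^3 - 134*y^2 + 324*y - 160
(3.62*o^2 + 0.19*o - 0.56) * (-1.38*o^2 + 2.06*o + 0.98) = -4.9956*o^4 + 7.195*o^3 + 4.7118*o^2 - 0.9674*o - 0.5488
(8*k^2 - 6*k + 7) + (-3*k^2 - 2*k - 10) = 5*k^2 - 8*k - 3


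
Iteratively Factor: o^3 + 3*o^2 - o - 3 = (o + 1)*(o^2 + 2*o - 3) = (o - 1)*(o + 1)*(o + 3)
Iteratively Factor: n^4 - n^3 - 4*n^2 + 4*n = (n - 1)*(n^3 - 4*n) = n*(n - 1)*(n^2 - 4) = n*(n - 1)*(n + 2)*(n - 2)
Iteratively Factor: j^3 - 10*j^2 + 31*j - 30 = (j - 5)*(j^2 - 5*j + 6) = (j - 5)*(j - 2)*(j - 3)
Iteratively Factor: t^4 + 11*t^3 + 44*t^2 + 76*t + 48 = (t + 2)*(t^3 + 9*t^2 + 26*t + 24) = (t + 2)*(t + 3)*(t^2 + 6*t + 8) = (t + 2)*(t + 3)*(t + 4)*(t + 2)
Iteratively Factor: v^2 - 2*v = (v - 2)*(v)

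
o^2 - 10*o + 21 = (o - 7)*(o - 3)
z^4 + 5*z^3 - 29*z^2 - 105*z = z*(z - 5)*(z + 3)*(z + 7)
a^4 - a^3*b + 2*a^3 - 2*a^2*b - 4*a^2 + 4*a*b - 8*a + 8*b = (a - 2)*(a + 2)^2*(a - b)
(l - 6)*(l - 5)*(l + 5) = l^3 - 6*l^2 - 25*l + 150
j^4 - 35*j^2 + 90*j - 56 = (j - 4)*(j - 2)*(j - 1)*(j + 7)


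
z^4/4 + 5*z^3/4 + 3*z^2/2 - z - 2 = (z/2 + 1)^2*(z - 1)*(z + 2)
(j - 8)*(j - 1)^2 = j^3 - 10*j^2 + 17*j - 8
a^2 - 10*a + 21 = (a - 7)*(a - 3)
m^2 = m^2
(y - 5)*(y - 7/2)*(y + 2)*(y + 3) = y^4 - 7*y^3/2 - 19*y^2 + 73*y/2 + 105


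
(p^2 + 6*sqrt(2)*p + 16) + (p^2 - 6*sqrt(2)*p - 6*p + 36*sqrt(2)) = 2*p^2 - 6*p + 16 + 36*sqrt(2)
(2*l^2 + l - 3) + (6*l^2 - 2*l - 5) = 8*l^2 - l - 8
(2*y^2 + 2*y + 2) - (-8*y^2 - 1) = 10*y^2 + 2*y + 3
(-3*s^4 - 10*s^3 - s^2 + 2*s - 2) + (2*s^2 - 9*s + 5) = -3*s^4 - 10*s^3 + s^2 - 7*s + 3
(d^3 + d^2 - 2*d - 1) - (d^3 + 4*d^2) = -3*d^2 - 2*d - 1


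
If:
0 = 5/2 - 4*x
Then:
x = 5/8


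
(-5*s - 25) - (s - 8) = -6*s - 17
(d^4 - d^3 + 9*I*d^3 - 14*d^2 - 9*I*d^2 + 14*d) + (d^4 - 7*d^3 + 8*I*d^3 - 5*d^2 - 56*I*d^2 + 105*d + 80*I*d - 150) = 2*d^4 - 8*d^3 + 17*I*d^3 - 19*d^2 - 65*I*d^2 + 119*d + 80*I*d - 150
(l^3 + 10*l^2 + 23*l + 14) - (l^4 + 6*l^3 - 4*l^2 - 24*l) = -l^4 - 5*l^3 + 14*l^2 + 47*l + 14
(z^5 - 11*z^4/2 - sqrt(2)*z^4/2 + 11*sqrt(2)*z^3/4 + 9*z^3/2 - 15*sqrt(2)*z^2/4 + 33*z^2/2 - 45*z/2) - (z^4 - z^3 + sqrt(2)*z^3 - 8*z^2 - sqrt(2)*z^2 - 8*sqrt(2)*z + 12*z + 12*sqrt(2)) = z^5 - 13*z^4/2 - sqrt(2)*z^4/2 + 7*sqrt(2)*z^3/4 + 11*z^3/2 - 11*sqrt(2)*z^2/4 + 49*z^2/2 - 69*z/2 + 8*sqrt(2)*z - 12*sqrt(2)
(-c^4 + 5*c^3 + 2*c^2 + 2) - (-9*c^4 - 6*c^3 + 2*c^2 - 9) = 8*c^4 + 11*c^3 + 11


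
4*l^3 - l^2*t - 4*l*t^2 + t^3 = (-4*l + t)*(-l + t)*(l + t)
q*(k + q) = k*q + q^2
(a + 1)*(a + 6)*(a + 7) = a^3 + 14*a^2 + 55*a + 42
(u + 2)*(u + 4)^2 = u^3 + 10*u^2 + 32*u + 32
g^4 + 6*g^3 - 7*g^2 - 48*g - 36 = (g - 3)*(g + 1)*(g + 2)*(g + 6)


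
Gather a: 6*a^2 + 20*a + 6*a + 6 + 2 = 6*a^2 + 26*a + 8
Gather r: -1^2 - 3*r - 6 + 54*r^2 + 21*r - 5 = 54*r^2 + 18*r - 12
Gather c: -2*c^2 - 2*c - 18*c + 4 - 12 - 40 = -2*c^2 - 20*c - 48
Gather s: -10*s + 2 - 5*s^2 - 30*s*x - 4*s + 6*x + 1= -5*s^2 + s*(-30*x - 14) + 6*x + 3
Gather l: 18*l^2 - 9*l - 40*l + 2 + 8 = 18*l^2 - 49*l + 10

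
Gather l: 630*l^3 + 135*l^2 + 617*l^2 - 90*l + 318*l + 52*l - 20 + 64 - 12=630*l^3 + 752*l^2 + 280*l + 32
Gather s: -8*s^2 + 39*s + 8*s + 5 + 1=-8*s^2 + 47*s + 6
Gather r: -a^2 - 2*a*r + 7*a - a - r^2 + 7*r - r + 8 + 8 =-a^2 + 6*a - r^2 + r*(6 - 2*a) + 16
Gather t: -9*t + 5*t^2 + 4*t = 5*t^2 - 5*t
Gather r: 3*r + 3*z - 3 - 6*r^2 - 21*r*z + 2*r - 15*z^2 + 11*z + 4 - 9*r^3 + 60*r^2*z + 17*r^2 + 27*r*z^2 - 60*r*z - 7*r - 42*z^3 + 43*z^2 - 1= -9*r^3 + r^2*(60*z + 11) + r*(27*z^2 - 81*z - 2) - 42*z^3 + 28*z^2 + 14*z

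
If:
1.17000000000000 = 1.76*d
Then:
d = 0.66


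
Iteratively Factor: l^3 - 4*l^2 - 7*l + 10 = (l + 2)*(l^2 - 6*l + 5) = (l - 1)*(l + 2)*(l - 5)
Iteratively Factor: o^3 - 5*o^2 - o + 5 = (o + 1)*(o^2 - 6*o + 5) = (o - 5)*(o + 1)*(o - 1)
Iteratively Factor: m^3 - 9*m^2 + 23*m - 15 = (m - 3)*(m^2 - 6*m + 5) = (m - 3)*(m - 1)*(m - 5)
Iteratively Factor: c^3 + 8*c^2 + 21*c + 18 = (c + 3)*(c^2 + 5*c + 6) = (c + 3)^2*(c + 2)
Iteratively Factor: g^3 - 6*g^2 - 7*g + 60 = (g - 4)*(g^2 - 2*g - 15) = (g - 4)*(g + 3)*(g - 5)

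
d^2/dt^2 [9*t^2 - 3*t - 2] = 18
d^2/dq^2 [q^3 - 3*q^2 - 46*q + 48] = 6*q - 6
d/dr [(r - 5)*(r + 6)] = 2*r + 1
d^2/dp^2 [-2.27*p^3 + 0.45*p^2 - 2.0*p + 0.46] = 0.9 - 13.62*p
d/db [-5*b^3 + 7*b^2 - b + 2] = -15*b^2 + 14*b - 1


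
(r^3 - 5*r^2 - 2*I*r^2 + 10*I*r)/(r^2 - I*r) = (r^2 - 5*r - 2*I*r + 10*I)/(r - I)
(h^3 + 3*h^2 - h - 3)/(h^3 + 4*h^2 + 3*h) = (h - 1)/h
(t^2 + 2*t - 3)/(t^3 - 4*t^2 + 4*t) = (t^2 + 2*t - 3)/(t*(t^2 - 4*t + 4))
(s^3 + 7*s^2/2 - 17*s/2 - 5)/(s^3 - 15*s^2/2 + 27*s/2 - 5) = (2*s^2 + 11*s + 5)/(2*s^2 - 11*s + 5)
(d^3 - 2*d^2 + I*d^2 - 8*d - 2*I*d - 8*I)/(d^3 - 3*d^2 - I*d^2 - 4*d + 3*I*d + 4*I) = (d^2 + d*(2 + I) + 2*I)/(d^2 + d*(1 - I) - I)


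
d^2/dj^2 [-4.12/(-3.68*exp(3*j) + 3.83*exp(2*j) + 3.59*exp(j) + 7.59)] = ((-136.4544*exp(2*j) + 63.1184*exp(j) + 14.7908)*(-3.68*exp(3*j) + 3.83*exp(2*j) + 3.59*exp(j) + 7.59) - 4.12*(-22.08*exp(2*j) + 15.32*exp(j) + 7.18)*(-11.04*exp(2*j) + 7.66*exp(j) + 3.59)*exp(j))*exp(j)/(-3.68*exp(3*j) + 3.83*exp(2*j) + 3.59*exp(j) + 7.59)^3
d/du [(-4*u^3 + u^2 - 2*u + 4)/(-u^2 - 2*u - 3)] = 2*(2*u^4 + 8*u^3 + 16*u^2 + u + 7)/(u^4 + 4*u^3 + 10*u^2 + 12*u + 9)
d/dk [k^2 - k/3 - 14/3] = 2*k - 1/3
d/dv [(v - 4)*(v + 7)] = 2*v + 3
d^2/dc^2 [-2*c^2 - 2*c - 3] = -4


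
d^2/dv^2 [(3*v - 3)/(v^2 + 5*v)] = 6*(v^3 - 3*v^2 - 15*v - 25)/(v^3*(v^3 + 15*v^2 + 75*v + 125))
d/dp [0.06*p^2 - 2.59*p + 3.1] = 0.12*p - 2.59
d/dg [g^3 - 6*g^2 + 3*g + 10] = 3*g^2 - 12*g + 3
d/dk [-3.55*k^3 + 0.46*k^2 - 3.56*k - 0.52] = -10.65*k^2 + 0.92*k - 3.56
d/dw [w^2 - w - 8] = 2*w - 1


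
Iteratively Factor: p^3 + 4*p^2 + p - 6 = (p + 3)*(p^2 + p - 2) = (p + 2)*(p + 3)*(p - 1)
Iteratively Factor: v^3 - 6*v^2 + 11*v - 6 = (v - 3)*(v^2 - 3*v + 2) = (v - 3)*(v - 2)*(v - 1)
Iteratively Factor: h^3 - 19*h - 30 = (h - 5)*(h^2 + 5*h + 6) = (h - 5)*(h + 2)*(h + 3)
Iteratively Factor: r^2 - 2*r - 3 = (r + 1)*(r - 3)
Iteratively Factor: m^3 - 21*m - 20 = (m + 1)*(m^2 - m - 20) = (m - 5)*(m + 1)*(m + 4)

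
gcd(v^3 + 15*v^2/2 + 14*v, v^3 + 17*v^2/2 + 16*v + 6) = 1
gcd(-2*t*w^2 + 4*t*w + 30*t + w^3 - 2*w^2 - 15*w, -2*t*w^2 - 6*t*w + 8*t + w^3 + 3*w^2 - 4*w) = 2*t - w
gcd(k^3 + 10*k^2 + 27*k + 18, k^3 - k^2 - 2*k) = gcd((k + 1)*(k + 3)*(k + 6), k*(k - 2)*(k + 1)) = k + 1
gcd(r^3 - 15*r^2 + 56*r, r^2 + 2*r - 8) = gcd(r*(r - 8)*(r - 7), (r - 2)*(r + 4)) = 1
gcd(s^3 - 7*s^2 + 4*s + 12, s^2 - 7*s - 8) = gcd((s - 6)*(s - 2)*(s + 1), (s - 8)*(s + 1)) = s + 1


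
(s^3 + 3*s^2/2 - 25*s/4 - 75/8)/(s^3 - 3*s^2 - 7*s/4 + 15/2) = (s + 5/2)/(s - 2)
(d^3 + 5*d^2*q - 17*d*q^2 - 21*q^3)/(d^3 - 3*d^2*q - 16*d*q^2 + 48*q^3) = (-d^2 - 8*d*q - 7*q^2)/(-d^2 + 16*q^2)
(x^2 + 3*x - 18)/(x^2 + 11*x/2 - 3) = 2*(x - 3)/(2*x - 1)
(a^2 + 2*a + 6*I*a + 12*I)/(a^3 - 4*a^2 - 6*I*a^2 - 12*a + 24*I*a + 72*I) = (a + 6*I)/(a^2 - 6*a*(1 + I) + 36*I)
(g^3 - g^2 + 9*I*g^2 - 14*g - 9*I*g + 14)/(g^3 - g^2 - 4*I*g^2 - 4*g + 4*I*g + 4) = (g^2 + 9*I*g - 14)/(g^2 - 4*I*g - 4)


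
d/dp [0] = 0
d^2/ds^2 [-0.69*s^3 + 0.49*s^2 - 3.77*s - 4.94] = 0.98 - 4.14*s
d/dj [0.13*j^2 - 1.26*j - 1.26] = 0.26*j - 1.26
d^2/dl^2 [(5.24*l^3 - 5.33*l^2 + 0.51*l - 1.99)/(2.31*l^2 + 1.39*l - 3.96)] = (1.4210854715202e-14*l^4 + 155.786272*l^3 - 529.311618*l^2 + 482.683014*l - 205.648574)/(12.326391*l^6 + 22.251537*l^5 - 50.003415*l^4 - 73.605365*l^3 + 85.72014*l^2 + 65.392272*l - 62.099136)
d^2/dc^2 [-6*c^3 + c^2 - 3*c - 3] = 2 - 36*c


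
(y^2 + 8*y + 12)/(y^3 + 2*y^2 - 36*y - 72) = 1/(y - 6)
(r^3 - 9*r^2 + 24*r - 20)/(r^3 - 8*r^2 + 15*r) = (r^2 - 4*r + 4)/(r*(r - 3))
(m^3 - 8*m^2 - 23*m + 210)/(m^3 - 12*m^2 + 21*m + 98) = (m^2 - m - 30)/(m^2 - 5*m - 14)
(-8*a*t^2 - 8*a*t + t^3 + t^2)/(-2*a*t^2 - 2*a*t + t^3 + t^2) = (-8*a + t)/(-2*a + t)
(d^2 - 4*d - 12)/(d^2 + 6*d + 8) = (d - 6)/(d + 4)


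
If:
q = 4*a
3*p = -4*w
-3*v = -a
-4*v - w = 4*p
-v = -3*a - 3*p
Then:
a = 0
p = 0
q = 0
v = 0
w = 0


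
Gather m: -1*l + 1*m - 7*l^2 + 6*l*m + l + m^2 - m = -7*l^2 + 6*l*m + m^2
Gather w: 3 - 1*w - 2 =1 - w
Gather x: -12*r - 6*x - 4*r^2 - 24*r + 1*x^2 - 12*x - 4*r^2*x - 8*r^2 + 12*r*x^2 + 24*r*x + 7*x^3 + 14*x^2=-12*r^2 - 36*r + 7*x^3 + x^2*(12*r + 15) + x*(-4*r^2 + 24*r - 18)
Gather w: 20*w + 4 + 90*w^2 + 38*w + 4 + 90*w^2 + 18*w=180*w^2 + 76*w + 8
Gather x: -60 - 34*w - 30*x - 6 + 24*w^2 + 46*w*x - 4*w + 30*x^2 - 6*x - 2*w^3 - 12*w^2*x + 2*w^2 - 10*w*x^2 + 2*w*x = -2*w^3 + 26*w^2 - 38*w + x^2*(30 - 10*w) + x*(-12*w^2 + 48*w - 36) - 66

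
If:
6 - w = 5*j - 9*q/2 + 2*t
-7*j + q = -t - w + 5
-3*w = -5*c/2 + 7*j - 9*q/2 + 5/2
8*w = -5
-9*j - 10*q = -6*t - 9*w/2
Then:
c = -4051/895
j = 4067/2864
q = 6963/1432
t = 30653/2864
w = -5/8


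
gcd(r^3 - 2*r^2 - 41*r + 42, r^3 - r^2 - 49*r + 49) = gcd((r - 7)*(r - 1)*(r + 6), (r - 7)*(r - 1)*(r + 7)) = r^2 - 8*r + 7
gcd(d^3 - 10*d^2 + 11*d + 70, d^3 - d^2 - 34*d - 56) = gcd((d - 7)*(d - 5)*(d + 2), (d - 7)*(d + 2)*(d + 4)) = d^2 - 5*d - 14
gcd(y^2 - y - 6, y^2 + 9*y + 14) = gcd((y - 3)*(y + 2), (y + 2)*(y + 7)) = y + 2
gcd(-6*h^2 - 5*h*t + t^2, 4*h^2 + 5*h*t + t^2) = h + t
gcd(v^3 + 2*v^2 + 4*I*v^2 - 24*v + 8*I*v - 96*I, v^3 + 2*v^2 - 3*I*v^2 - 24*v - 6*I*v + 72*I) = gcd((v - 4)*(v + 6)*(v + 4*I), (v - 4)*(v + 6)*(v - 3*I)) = v^2 + 2*v - 24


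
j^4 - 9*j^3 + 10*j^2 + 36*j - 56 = (j - 7)*(j - 2)^2*(j + 2)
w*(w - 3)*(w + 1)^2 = w^4 - w^3 - 5*w^2 - 3*w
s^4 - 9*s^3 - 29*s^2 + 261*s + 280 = (s - 8)*(s - 7)*(s + 1)*(s + 5)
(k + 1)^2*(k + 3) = k^3 + 5*k^2 + 7*k + 3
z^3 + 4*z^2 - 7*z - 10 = (z - 2)*(z + 1)*(z + 5)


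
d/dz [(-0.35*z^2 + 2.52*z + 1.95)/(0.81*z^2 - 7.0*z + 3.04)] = (0.408799999999999*z^2 - 5.287*z + 21.3108)/(0.6561*z^4 - 11.34*z^3 + 53.9248*z^2 - 42.56*z + 9.2416)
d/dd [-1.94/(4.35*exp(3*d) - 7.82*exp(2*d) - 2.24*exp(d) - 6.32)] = (25.317*exp(2*d) - 30.3416*exp(d) - 4.3456)*exp(d)/(-4.35*exp(3*d) + 7.82*exp(2*d) + 2.24*exp(d) + 6.32)^2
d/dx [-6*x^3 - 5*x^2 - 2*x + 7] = -18*x^2 - 10*x - 2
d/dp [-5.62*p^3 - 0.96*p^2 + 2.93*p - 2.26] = -16.86*p^2 - 1.92*p + 2.93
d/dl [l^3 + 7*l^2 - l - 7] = 3*l^2 + 14*l - 1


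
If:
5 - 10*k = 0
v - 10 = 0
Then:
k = 1/2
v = 10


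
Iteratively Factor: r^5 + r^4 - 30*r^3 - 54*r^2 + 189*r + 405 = (r - 3)*(r^4 + 4*r^3 - 18*r^2 - 108*r - 135) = (r - 3)*(r + 3)*(r^3 + r^2 - 21*r - 45) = (r - 5)*(r - 3)*(r + 3)*(r^2 + 6*r + 9) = (r - 5)*(r - 3)*(r + 3)^2*(r + 3)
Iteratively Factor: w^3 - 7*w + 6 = (w + 3)*(w^2 - 3*w + 2) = (w - 2)*(w + 3)*(w - 1)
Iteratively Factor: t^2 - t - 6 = (t - 3)*(t + 2)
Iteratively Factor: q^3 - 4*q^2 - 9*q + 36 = (q - 4)*(q^2 - 9) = (q - 4)*(q - 3)*(q + 3)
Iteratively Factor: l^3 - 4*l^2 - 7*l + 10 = (l - 5)*(l^2 + l - 2) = (l - 5)*(l - 1)*(l + 2)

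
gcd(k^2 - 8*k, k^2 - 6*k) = k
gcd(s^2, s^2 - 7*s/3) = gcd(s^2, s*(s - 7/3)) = s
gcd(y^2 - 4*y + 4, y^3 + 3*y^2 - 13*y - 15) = 1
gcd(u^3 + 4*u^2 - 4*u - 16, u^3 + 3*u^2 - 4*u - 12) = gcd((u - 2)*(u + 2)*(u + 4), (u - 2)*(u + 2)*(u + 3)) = u^2 - 4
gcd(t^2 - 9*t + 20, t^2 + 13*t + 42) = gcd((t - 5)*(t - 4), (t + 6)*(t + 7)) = 1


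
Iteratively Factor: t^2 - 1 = (t + 1)*(t - 1)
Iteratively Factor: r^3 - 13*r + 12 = (r - 1)*(r^2 + r - 12) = (r - 3)*(r - 1)*(r + 4)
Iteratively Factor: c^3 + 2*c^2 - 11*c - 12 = (c - 3)*(c^2 + 5*c + 4) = (c - 3)*(c + 4)*(c + 1)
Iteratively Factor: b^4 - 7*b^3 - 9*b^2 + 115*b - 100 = (b - 1)*(b^3 - 6*b^2 - 15*b + 100) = (b - 5)*(b - 1)*(b^2 - b - 20) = (b - 5)^2*(b - 1)*(b + 4)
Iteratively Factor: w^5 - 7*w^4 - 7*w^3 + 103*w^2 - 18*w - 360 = (w - 5)*(w^4 - 2*w^3 - 17*w^2 + 18*w + 72) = (w - 5)*(w - 3)*(w^3 + w^2 - 14*w - 24) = (w - 5)*(w - 3)*(w + 2)*(w^2 - w - 12) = (w - 5)*(w - 3)*(w + 2)*(w + 3)*(w - 4)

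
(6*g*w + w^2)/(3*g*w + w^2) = (6*g + w)/(3*g + w)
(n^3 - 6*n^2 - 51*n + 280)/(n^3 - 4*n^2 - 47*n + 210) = (n - 8)/(n - 6)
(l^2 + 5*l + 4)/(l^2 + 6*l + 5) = (l + 4)/(l + 5)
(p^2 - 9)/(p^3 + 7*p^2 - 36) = (p - 3)/(p^2 + 4*p - 12)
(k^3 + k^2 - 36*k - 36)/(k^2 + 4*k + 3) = (k^2 - 36)/(k + 3)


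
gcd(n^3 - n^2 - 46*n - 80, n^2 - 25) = n + 5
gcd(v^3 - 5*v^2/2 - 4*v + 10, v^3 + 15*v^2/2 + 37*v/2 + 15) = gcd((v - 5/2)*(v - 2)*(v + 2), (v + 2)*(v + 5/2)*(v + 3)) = v + 2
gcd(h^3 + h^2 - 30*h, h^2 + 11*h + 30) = h + 6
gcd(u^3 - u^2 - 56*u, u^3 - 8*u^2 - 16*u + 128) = u - 8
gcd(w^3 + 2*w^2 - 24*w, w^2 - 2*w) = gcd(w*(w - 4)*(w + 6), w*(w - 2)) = w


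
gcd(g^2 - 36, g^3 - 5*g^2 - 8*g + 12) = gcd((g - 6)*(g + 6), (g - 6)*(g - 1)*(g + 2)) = g - 6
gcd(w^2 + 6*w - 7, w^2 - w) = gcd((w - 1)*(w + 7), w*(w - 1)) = w - 1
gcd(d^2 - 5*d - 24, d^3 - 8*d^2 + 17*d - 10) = 1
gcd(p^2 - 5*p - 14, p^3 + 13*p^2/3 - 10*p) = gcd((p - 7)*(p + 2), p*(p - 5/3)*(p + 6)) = 1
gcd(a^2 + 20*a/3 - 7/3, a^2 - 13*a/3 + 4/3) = a - 1/3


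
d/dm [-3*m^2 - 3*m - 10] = -6*m - 3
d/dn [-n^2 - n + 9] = -2*n - 1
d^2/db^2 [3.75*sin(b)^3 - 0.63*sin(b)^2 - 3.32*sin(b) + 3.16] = 0.5075*sin(b) + 8.4375*sin(3*b) - 1.26*cos(2*b)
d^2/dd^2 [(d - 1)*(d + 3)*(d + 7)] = 6*d + 18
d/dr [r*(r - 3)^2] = 3*(r - 3)*(r - 1)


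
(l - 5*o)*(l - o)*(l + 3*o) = l^3 - 3*l^2*o - 13*l*o^2 + 15*o^3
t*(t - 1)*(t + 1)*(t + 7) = t^4 + 7*t^3 - t^2 - 7*t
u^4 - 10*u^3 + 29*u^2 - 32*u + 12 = (u - 6)*(u - 2)*(u - 1)^2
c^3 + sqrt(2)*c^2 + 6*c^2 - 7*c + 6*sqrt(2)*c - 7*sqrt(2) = (c - 1)*(c + 7)*(c + sqrt(2))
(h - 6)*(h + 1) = h^2 - 5*h - 6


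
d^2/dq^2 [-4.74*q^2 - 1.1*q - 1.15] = -9.48000000000000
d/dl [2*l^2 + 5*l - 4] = 4*l + 5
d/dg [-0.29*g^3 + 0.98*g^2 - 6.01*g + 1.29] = -0.87*g^2 + 1.96*g - 6.01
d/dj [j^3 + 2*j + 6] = 3*j^2 + 2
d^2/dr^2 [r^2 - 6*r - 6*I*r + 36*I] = 2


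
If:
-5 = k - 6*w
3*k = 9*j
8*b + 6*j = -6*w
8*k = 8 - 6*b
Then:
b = -32/23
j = 47/69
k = 47/23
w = 27/23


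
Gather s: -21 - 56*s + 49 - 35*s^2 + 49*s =-35*s^2 - 7*s + 28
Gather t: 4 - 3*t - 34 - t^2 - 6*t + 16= -t^2 - 9*t - 14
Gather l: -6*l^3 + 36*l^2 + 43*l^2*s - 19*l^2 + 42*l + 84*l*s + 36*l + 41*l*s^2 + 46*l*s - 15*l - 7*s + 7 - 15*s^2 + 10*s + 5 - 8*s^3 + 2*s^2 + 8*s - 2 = -6*l^3 + l^2*(43*s + 17) + l*(41*s^2 + 130*s + 63) - 8*s^3 - 13*s^2 + 11*s + 10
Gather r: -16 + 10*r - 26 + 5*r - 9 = 15*r - 51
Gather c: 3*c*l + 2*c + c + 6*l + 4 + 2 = c*(3*l + 3) + 6*l + 6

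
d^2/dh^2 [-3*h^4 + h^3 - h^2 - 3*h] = -36*h^2 + 6*h - 2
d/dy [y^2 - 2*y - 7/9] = 2*y - 2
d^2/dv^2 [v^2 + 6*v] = 2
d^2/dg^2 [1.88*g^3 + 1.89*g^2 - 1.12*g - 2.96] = 11.28*g + 3.78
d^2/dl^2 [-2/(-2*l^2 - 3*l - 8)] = 4*(-4*l^2 - 6*l + (4*l + 3)^2 - 16)/(2*l^2 + 3*l + 8)^3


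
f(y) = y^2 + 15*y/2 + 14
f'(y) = 2*y + 15/2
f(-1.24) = 6.24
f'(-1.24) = 5.02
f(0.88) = 21.37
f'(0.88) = 9.26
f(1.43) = 26.77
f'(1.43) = 10.36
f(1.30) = 25.44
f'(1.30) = 10.10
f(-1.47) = 5.14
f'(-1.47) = 4.56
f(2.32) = 36.78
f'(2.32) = 12.14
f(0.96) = 22.12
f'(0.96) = 9.42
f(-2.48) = 1.55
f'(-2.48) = 2.54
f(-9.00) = 27.50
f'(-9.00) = -10.50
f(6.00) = 95.00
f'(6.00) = 19.50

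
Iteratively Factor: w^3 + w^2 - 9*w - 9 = (w + 3)*(w^2 - 2*w - 3) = (w + 1)*(w + 3)*(w - 3)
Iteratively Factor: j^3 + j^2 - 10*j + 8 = (j - 2)*(j^2 + 3*j - 4) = (j - 2)*(j + 4)*(j - 1)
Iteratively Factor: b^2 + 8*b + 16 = (b + 4)*(b + 4)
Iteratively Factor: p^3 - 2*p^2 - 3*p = (p)*(p^2 - 2*p - 3) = p*(p + 1)*(p - 3)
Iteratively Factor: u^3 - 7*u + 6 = (u + 3)*(u^2 - 3*u + 2) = (u - 1)*(u + 3)*(u - 2)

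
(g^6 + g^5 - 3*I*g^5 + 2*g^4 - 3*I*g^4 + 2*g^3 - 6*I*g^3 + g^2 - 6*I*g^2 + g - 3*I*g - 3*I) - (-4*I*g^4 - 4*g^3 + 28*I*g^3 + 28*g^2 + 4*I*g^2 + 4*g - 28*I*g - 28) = g^6 + g^5 - 3*I*g^5 + 2*g^4 + I*g^4 + 6*g^3 - 34*I*g^3 - 27*g^2 - 10*I*g^2 - 3*g + 25*I*g + 28 - 3*I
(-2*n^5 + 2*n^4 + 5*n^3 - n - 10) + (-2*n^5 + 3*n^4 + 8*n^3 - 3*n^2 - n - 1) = -4*n^5 + 5*n^4 + 13*n^3 - 3*n^2 - 2*n - 11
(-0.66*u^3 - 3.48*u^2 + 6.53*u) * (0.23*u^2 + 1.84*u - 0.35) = -0.1518*u^5 - 2.0148*u^4 - 4.6703*u^3 + 13.2332*u^2 - 2.2855*u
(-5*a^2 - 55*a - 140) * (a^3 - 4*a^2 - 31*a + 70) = -5*a^5 - 35*a^4 + 235*a^3 + 1915*a^2 + 490*a - 9800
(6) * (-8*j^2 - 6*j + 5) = -48*j^2 - 36*j + 30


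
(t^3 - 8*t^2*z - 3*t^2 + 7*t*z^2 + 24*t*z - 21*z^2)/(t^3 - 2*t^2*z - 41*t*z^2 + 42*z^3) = (t - 3)/(t + 6*z)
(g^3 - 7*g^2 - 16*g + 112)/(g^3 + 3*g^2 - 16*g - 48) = (g - 7)/(g + 3)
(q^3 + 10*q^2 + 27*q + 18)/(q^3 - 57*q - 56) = (q^2 + 9*q + 18)/(q^2 - q - 56)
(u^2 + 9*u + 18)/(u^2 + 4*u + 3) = (u + 6)/(u + 1)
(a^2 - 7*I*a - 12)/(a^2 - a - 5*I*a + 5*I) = (a^2 - 7*I*a - 12)/(a^2 - a - 5*I*a + 5*I)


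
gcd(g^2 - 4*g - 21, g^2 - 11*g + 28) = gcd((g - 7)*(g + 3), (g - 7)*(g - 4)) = g - 7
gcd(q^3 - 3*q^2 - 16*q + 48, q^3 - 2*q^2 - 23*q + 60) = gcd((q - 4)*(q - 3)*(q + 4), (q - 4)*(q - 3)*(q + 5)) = q^2 - 7*q + 12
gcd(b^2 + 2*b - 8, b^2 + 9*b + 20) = b + 4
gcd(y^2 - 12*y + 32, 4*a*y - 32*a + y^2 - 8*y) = y - 8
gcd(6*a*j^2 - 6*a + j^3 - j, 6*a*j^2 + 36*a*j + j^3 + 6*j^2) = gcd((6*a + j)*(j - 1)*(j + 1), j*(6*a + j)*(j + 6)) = 6*a + j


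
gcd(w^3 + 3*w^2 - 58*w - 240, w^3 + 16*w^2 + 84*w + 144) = w + 6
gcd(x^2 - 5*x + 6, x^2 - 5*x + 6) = x^2 - 5*x + 6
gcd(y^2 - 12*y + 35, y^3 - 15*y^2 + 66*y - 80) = y - 5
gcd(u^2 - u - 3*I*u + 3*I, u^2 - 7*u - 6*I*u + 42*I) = 1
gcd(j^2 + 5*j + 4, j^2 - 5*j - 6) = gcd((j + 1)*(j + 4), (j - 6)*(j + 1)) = j + 1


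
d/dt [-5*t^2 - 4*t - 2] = -10*t - 4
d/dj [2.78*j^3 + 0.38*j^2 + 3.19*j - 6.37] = 8.34*j^2 + 0.76*j + 3.19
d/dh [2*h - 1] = 2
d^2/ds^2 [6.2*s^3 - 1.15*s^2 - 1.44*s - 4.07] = 37.2*s - 2.3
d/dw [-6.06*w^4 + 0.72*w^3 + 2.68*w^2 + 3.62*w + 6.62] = -24.24*w^3 + 2.16*w^2 + 5.36*w + 3.62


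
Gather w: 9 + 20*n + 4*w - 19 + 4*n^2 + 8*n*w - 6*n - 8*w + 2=4*n^2 + 14*n + w*(8*n - 4) - 8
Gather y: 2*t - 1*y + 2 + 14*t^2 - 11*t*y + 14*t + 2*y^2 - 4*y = 14*t^2 + 16*t + 2*y^2 + y*(-11*t - 5) + 2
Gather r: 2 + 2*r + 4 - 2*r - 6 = 0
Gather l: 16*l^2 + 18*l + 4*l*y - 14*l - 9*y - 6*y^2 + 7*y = 16*l^2 + l*(4*y + 4) - 6*y^2 - 2*y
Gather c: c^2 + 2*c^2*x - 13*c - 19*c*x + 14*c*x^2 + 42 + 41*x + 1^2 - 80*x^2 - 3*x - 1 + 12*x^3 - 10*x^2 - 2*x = c^2*(2*x + 1) + c*(14*x^2 - 19*x - 13) + 12*x^3 - 90*x^2 + 36*x + 42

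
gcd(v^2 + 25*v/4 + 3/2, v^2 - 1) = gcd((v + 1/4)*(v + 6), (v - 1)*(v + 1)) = 1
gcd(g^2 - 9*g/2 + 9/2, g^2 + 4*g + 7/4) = 1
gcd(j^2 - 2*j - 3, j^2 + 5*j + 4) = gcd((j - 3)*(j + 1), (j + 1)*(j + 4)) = j + 1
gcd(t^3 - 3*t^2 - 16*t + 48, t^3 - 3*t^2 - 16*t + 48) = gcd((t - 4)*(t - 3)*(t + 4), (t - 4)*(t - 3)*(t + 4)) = t^3 - 3*t^2 - 16*t + 48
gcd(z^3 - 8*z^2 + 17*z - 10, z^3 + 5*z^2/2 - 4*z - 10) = z - 2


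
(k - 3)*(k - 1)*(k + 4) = k^3 - 13*k + 12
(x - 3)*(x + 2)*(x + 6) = x^3 + 5*x^2 - 12*x - 36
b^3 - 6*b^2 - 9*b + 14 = (b - 7)*(b - 1)*(b + 2)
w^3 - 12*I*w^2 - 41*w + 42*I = (w - 7*I)*(w - 3*I)*(w - 2*I)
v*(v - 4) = v^2 - 4*v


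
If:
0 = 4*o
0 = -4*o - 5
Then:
No Solution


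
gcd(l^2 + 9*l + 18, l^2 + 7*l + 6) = l + 6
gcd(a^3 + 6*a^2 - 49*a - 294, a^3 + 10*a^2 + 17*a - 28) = a + 7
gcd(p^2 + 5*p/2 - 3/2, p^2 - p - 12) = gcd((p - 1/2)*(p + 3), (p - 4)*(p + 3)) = p + 3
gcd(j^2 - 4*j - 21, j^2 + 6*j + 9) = j + 3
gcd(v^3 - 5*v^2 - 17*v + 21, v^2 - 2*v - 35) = v - 7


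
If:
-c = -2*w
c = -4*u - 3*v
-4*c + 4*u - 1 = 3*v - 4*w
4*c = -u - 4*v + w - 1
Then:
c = -11/39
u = 7/78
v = -1/39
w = -11/78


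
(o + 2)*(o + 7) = o^2 + 9*o + 14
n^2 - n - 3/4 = (n - 3/2)*(n + 1/2)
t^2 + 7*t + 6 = (t + 1)*(t + 6)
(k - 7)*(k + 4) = k^2 - 3*k - 28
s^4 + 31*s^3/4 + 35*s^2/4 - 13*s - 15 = (s - 5/4)*(s + 1)*(s + 2)*(s + 6)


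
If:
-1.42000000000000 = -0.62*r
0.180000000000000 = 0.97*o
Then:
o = 0.19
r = 2.29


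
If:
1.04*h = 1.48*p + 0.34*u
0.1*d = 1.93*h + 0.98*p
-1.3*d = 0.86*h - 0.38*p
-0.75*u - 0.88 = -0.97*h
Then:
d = 0.14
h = -0.11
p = 0.23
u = -1.31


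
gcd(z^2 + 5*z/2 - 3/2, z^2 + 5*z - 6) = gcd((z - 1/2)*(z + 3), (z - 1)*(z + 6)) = 1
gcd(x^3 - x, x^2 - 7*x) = x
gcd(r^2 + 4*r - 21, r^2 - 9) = r - 3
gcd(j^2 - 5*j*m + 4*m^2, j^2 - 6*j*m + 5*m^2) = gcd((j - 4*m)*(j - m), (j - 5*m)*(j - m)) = j - m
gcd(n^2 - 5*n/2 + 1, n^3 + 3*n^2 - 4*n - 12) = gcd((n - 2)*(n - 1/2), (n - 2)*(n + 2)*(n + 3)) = n - 2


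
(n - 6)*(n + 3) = n^2 - 3*n - 18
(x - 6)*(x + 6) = x^2 - 36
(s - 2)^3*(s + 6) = s^4 - 24*s^2 + 64*s - 48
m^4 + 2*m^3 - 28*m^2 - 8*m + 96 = (m - 4)*(m - 2)*(m + 2)*(m + 6)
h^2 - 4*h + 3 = (h - 3)*(h - 1)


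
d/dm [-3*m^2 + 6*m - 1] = 6 - 6*m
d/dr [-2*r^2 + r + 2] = 1 - 4*r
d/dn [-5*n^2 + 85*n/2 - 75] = 85/2 - 10*n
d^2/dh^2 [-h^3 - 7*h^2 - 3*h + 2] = -6*h - 14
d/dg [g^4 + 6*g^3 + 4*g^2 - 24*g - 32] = 4*g^3 + 18*g^2 + 8*g - 24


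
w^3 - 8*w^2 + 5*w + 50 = (w - 5)^2*(w + 2)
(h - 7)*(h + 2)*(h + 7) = h^3 + 2*h^2 - 49*h - 98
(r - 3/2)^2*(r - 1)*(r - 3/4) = r^4 - 19*r^3/4 + 33*r^2/4 - 99*r/16 + 27/16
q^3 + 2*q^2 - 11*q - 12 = (q - 3)*(q + 1)*(q + 4)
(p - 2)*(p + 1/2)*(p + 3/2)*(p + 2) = p^4 + 2*p^3 - 13*p^2/4 - 8*p - 3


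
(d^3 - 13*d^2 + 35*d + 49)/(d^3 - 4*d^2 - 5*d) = (d^2 - 14*d + 49)/(d*(d - 5))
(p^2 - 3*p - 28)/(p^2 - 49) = (p + 4)/(p + 7)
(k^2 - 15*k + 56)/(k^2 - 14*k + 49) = (k - 8)/(k - 7)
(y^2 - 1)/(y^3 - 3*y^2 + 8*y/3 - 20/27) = 27*(y^2 - 1)/(27*y^3 - 81*y^2 + 72*y - 20)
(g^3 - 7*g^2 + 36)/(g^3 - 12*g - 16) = (g^2 - 9*g + 18)/(g^2 - 2*g - 8)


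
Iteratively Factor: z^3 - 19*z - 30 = (z + 3)*(z^2 - 3*z - 10) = (z + 2)*(z + 3)*(z - 5)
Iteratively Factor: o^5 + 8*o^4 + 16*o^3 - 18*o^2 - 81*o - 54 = (o + 3)*(o^4 + 5*o^3 + o^2 - 21*o - 18) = (o - 2)*(o + 3)*(o^3 + 7*o^2 + 15*o + 9) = (o - 2)*(o + 3)^2*(o^2 + 4*o + 3) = (o - 2)*(o + 3)^3*(o + 1)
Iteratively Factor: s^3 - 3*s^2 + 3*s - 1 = (s - 1)*(s^2 - 2*s + 1) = (s - 1)^2*(s - 1)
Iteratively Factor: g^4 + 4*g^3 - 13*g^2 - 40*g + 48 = (g - 3)*(g^3 + 7*g^2 + 8*g - 16) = (g - 3)*(g - 1)*(g^2 + 8*g + 16) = (g - 3)*(g - 1)*(g + 4)*(g + 4)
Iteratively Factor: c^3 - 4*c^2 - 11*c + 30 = (c - 2)*(c^2 - 2*c - 15) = (c - 5)*(c - 2)*(c + 3)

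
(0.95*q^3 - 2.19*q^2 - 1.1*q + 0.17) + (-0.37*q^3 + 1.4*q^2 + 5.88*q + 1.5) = 0.58*q^3 - 0.79*q^2 + 4.78*q + 1.67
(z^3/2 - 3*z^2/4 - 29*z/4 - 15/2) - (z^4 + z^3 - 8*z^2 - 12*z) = -z^4 - z^3/2 + 29*z^2/4 + 19*z/4 - 15/2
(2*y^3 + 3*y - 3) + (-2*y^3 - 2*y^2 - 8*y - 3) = -2*y^2 - 5*y - 6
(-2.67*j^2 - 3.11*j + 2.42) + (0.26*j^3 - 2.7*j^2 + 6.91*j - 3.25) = 0.26*j^3 - 5.37*j^2 + 3.8*j - 0.83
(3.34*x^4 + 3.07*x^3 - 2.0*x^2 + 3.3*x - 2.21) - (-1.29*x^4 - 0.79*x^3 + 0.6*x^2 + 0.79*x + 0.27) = 4.63*x^4 + 3.86*x^3 - 2.6*x^2 + 2.51*x - 2.48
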